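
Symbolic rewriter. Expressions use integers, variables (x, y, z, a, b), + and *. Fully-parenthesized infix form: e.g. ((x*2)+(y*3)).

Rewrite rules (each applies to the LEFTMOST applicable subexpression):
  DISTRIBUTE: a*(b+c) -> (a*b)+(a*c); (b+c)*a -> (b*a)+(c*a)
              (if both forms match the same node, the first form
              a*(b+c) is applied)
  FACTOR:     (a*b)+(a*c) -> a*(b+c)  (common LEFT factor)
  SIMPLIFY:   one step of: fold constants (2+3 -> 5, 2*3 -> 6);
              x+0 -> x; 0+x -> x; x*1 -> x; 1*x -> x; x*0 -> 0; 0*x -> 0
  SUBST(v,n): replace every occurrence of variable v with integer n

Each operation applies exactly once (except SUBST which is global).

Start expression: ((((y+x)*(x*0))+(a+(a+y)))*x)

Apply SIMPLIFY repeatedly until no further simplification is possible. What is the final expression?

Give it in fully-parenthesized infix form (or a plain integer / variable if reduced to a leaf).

Start: ((((y+x)*(x*0))+(a+(a+y)))*x)
Step 1: at LLR: (x*0) -> 0; overall: ((((y+x)*(x*0))+(a+(a+y)))*x) -> ((((y+x)*0)+(a+(a+y)))*x)
Step 2: at LL: ((y+x)*0) -> 0; overall: ((((y+x)*0)+(a+(a+y)))*x) -> ((0+(a+(a+y)))*x)
Step 3: at L: (0+(a+(a+y))) -> (a+(a+y)); overall: ((0+(a+(a+y)))*x) -> ((a+(a+y))*x)
Fixed point: ((a+(a+y))*x)

Answer: ((a+(a+y))*x)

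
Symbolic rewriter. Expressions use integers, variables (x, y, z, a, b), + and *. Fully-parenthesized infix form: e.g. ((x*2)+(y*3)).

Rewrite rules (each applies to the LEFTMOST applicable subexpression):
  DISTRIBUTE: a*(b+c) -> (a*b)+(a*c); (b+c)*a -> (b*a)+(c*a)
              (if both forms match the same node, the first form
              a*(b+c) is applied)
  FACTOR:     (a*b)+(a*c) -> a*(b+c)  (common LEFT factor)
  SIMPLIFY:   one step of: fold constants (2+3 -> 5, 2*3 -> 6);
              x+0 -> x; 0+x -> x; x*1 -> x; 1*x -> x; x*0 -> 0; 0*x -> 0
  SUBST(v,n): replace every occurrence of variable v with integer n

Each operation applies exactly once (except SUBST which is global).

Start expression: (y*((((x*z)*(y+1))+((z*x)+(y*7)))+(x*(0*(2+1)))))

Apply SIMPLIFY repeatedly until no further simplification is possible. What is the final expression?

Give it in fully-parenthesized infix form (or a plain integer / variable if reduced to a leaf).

Answer: (y*(((x*z)*(y+1))+((z*x)+(y*7))))

Derivation:
Start: (y*((((x*z)*(y+1))+((z*x)+(y*7)))+(x*(0*(2+1)))))
Step 1: at RRR: (0*(2+1)) -> 0; overall: (y*((((x*z)*(y+1))+((z*x)+(y*7)))+(x*(0*(2+1))))) -> (y*((((x*z)*(y+1))+((z*x)+(y*7)))+(x*0)))
Step 2: at RR: (x*0) -> 0; overall: (y*((((x*z)*(y+1))+((z*x)+(y*7)))+(x*0))) -> (y*((((x*z)*(y+1))+((z*x)+(y*7)))+0))
Step 3: at R: ((((x*z)*(y+1))+((z*x)+(y*7)))+0) -> (((x*z)*(y+1))+((z*x)+(y*7))); overall: (y*((((x*z)*(y+1))+((z*x)+(y*7)))+0)) -> (y*(((x*z)*(y+1))+((z*x)+(y*7))))
Fixed point: (y*(((x*z)*(y+1))+((z*x)+(y*7))))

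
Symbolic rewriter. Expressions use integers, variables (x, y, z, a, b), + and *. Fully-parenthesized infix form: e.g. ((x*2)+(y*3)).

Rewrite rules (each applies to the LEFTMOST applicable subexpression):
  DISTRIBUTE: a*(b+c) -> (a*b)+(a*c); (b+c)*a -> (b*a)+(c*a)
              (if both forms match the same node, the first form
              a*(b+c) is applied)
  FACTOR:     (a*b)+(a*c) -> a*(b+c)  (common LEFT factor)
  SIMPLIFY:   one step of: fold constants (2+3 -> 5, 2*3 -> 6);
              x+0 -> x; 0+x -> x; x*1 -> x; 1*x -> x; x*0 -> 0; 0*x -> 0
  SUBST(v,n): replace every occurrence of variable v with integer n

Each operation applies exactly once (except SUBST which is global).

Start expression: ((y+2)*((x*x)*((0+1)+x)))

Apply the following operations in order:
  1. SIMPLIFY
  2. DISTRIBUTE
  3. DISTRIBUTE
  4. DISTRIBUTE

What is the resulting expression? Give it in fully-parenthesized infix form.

Answer: (((y*((x*x)*1))+(y*((x*x)*x)))+(2*((x*x)*(1+x))))

Derivation:
Start: ((y+2)*((x*x)*((0+1)+x)))
Apply SIMPLIFY at RRL (target: (0+1)): ((y+2)*((x*x)*((0+1)+x))) -> ((y+2)*((x*x)*(1+x)))
Apply DISTRIBUTE at root (target: ((y+2)*((x*x)*(1+x)))): ((y+2)*((x*x)*(1+x))) -> ((y*((x*x)*(1+x)))+(2*((x*x)*(1+x))))
Apply DISTRIBUTE at LR (target: ((x*x)*(1+x))): ((y*((x*x)*(1+x)))+(2*((x*x)*(1+x)))) -> ((y*(((x*x)*1)+((x*x)*x)))+(2*((x*x)*(1+x))))
Apply DISTRIBUTE at L (target: (y*(((x*x)*1)+((x*x)*x)))): ((y*(((x*x)*1)+((x*x)*x)))+(2*((x*x)*(1+x)))) -> (((y*((x*x)*1))+(y*((x*x)*x)))+(2*((x*x)*(1+x))))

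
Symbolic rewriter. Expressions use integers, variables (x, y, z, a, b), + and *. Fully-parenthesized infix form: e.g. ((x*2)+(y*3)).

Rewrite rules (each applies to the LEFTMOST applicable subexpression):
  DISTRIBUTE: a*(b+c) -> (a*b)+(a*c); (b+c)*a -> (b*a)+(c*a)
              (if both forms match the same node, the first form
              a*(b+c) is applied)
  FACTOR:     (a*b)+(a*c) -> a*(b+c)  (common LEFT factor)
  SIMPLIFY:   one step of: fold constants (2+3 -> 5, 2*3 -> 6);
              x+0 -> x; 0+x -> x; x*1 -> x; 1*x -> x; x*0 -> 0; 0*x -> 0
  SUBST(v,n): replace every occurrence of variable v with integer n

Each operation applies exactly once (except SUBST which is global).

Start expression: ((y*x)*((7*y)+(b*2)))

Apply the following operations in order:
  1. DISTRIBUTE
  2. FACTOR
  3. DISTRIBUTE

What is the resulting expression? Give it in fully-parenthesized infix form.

Start: ((y*x)*((7*y)+(b*2)))
Apply DISTRIBUTE at root (target: ((y*x)*((7*y)+(b*2)))): ((y*x)*((7*y)+(b*2))) -> (((y*x)*(7*y))+((y*x)*(b*2)))
Apply FACTOR at root (target: (((y*x)*(7*y))+((y*x)*(b*2)))): (((y*x)*(7*y))+((y*x)*(b*2))) -> ((y*x)*((7*y)+(b*2)))
Apply DISTRIBUTE at root (target: ((y*x)*((7*y)+(b*2)))): ((y*x)*((7*y)+(b*2))) -> (((y*x)*(7*y))+((y*x)*(b*2)))

Answer: (((y*x)*(7*y))+((y*x)*(b*2)))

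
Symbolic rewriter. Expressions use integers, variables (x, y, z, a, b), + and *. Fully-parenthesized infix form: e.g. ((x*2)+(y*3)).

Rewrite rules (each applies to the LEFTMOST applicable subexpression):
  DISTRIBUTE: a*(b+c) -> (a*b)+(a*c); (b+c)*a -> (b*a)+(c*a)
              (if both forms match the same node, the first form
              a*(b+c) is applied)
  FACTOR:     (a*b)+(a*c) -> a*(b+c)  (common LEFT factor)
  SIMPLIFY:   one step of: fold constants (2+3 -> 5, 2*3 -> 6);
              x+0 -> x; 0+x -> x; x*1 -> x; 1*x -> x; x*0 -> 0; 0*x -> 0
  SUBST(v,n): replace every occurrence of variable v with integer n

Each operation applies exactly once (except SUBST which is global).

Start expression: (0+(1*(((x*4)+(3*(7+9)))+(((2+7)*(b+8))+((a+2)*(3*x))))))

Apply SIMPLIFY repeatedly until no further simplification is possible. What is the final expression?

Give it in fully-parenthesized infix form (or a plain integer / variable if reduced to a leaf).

Start: (0+(1*(((x*4)+(3*(7+9)))+(((2+7)*(b+8))+((a+2)*(3*x))))))
Step 1: at root: (0+(1*(((x*4)+(3*(7+9)))+(((2+7)*(b+8))+((a+2)*(3*x)))))) -> (1*(((x*4)+(3*(7+9)))+(((2+7)*(b+8))+((a+2)*(3*x))))); overall: (0+(1*(((x*4)+(3*(7+9)))+(((2+7)*(b+8))+((a+2)*(3*x)))))) -> (1*(((x*4)+(3*(7+9)))+(((2+7)*(b+8))+((a+2)*(3*x)))))
Step 2: at root: (1*(((x*4)+(3*(7+9)))+(((2+7)*(b+8))+((a+2)*(3*x))))) -> (((x*4)+(3*(7+9)))+(((2+7)*(b+8))+((a+2)*(3*x)))); overall: (1*(((x*4)+(3*(7+9)))+(((2+7)*(b+8))+((a+2)*(3*x))))) -> (((x*4)+(3*(7+9)))+(((2+7)*(b+8))+((a+2)*(3*x))))
Step 3: at LRR: (7+9) -> 16; overall: (((x*4)+(3*(7+9)))+(((2+7)*(b+8))+((a+2)*(3*x)))) -> (((x*4)+(3*16))+(((2+7)*(b+8))+((a+2)*(3*x))))
Step 4: at LR: (3*16) -> 48; overall: (((x*4)+(3*16))+(((2+7)*(b+8))+((a+2)*(3*x)))) -> (((x*4)+48)+(((2+7)*(b+8))+((a+2)*(3*x))))
Step 5: at RLL: (2+7) -> 9; overall: (((x*4)+48)+(((2+7)*(b+8))+((a+2)*(3*x)))) -> (((x*4)+48)+((9*(b+8))+((a+2)*(3*x))))
Fixed point: (((x*4)+48)+((9*(b+8))+((a+2)*(3*x))))

Answer: (((x*4)+48)+((9*(b+8))+((a+2)*(3*x))))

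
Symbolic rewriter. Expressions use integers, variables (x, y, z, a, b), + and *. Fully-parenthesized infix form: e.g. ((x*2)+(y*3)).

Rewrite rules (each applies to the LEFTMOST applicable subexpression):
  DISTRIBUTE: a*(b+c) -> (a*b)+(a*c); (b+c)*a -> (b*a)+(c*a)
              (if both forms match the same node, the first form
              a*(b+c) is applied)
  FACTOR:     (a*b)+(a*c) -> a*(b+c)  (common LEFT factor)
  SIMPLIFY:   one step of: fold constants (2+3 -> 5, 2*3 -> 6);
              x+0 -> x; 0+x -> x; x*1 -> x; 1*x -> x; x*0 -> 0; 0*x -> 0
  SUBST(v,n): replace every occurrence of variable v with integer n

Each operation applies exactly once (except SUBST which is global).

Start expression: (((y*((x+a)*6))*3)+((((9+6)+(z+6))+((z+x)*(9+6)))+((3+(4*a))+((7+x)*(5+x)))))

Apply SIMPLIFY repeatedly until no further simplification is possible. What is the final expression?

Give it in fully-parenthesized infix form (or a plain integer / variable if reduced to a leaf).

Start: (((y*((x+a)*6))*3)+((((9+6)+(z+6))+((z+x)*(9+6)))+((3+(4*a))+((7+x)*(5+x)))))
Step 1: at RLLL: (9+6) -> 15; overall: (((y*((x+a)*6))*3)+((((9+6)+(z+6))+((z+x)*(9+6)))+((3+(4*a))+((7+x)*(5+x))))) -> (((y*((x+a)*6))*3)+(((15+(z+6))+((z+x)*(9+6)))+((3+(4*a))+((7+x)*(5+x)))))
Step 2: at RLRR: (9+6) -> 15; overall: (((y*((x+a)*6))*3)+(((15+(z+6))+((z+x)*(9+6)))+((3+(4*a))+((7+x)*(5+x))))) -> (((y*((x+a)*6))*3)+(((15+(z+6))+((z+x)*15))+((3+(4*a))+((7+x)*(5+x)))))
Fixed point: (((y*((x+a)*6))*3)+(((15+(z+6))+((z+x)*15))+((3+(4*a))+((7+x)*(5+x)))))

Answer: (((y*((x+a)*6))*3)+(((15+(z+6))+((z+x)*15))+((3+(4*a))+((7+x)*(5+x)))))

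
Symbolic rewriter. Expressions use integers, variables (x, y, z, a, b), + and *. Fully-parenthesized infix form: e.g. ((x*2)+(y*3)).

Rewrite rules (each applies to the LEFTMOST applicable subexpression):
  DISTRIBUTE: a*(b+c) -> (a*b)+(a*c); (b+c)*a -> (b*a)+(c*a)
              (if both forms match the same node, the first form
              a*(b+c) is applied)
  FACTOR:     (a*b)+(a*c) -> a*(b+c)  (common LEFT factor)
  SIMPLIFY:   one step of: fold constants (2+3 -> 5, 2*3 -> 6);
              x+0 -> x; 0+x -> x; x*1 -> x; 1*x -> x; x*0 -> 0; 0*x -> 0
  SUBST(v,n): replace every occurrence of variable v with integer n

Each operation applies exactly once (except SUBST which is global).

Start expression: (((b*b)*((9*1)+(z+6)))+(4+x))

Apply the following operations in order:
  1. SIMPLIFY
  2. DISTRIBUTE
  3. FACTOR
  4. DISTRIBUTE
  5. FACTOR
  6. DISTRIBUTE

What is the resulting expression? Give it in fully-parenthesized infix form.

Start: (((b*b)*((9*1)+(z+6)))+(4+x))
Apply SIMPLIFY at LRL (target: (9*1)): (((b*b)*((9*1)+(z+6)))+(4+x)) -> (((b*b)*(9+(z+6)))+(4+x))
Apply DISTRIBUTE at L (target: ((b*b)*(9+(z+6)))): (((b*b)*(9+(z+6)))+(4+x)) -> ((((b*b)*9)+((b*b)*(z+6)))+(4+x))
Apply FACTOR at L (target: (((b*b)*9)+((b*b)*(z+6)))): ((((b*b)*9)+((b*b)*(z+6)))+(4+x)) -> (((b*b)*(9+(z+6)))+(4+x))
Apply DISTRIBUTE at L (target: ((b*b)*(9+(z+6)))): (((b*b)*(9+(z+6)))+(4+x)) -> ((((b*b)*9)+((b*b)*(z+6)))+(4+x))
Apply FACTOR at L (target: (((b*b)*9)+((b*b)*(z+6)))): ((((b*b)*9)+((b*b)*(z+6)))+(4+x)) -> (((b*b)*(9+(z+6)))+(4+x))
Apply DISTRIBUTE at L (target: ((b*b)*(9+(z+6)))): (((b*b)*(9+(z+6)))+(4+x)) -> ((((b*b)*9)+((b*b)*(z+6)))+(4+x))

Answer: ((((b*b)*9)+((b*b)*(z+6)))+(4+x))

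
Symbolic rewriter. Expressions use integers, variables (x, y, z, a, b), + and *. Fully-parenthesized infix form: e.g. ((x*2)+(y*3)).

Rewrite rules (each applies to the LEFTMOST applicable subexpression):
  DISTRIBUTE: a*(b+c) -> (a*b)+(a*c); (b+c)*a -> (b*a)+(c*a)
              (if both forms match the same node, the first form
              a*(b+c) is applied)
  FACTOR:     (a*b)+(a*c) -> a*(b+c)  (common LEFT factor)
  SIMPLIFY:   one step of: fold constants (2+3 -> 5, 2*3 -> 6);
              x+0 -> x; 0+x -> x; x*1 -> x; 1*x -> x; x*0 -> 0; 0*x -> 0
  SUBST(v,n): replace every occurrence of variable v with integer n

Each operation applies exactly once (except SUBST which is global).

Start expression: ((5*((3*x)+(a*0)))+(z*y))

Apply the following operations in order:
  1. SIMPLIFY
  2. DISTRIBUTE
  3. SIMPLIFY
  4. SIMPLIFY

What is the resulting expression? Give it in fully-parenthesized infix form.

Start: ((5*((3*x)+(a*0)))+(z*y))
Apply SIMPLIFY at LRR (target: (a*0)): ((5*((3*x)+(a*0)))+(z*y)) -> ((5*((3*x)+0))+(z*y))
Apply DISTRIBUTE at L (target: (5*((3*x)+0))): ((5*((3*x)+0))+(z*y)) -> (((5*(3*x))+(5*0))+(z*y))
Apply SIMPLIFY at LR (target: (5*0)): (((5*(3*x))+(5*0))+(z*y)) -> (((5*(3*x))+0)+(z*y))
Apply SIMPLIFY at L (target: ((5*(3*x))+0)): (((5*(3*x))+0)+(z*y)) -> ((5*(3*x))+(z*y))

Answer: ((5*(3*x))+(z*y))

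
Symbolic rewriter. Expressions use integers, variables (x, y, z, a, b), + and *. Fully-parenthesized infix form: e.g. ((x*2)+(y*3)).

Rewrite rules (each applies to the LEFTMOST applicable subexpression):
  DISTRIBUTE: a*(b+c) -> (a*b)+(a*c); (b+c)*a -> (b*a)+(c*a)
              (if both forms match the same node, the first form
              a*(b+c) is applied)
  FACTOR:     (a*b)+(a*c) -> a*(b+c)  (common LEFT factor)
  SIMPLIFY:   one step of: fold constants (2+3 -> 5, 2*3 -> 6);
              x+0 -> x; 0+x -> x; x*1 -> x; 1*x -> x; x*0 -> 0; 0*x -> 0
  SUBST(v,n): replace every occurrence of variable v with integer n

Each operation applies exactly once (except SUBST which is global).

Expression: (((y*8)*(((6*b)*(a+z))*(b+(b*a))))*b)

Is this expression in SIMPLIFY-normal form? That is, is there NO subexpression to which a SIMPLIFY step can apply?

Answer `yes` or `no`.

Expression: (((y*8)*(((6*b)*(a+z))*(b+(b*a))))*b)
Scanning for simplifiable subexpressions (pre-order)...
  at root: (((y*8)*(((6*b)*(a+z))*(b+(b*a))))*b) (not simplifiable)
  at L: ((y*8)*(((6*b)*(a+z))*(b+(b*a)))) (not simplifiable)
  at LL: (y*8) (not simplifiable)
  at LR: (((6*b)*(a+z))*(b+(b*a))) (not simplifiable)
  at LRL: ((6*b)*(a+z)) (not simplifiable)
  at LRLL: (6*b) (not simplifiable)
  at LRLR: (a+z) (not simplifiable)
  at LRR: (b+(b*a)) (not simplifiable)
  at LRRR: (b*a) (not simplifiable)
Result: no simplifiable subexpression found -> normal form.

Answer: yes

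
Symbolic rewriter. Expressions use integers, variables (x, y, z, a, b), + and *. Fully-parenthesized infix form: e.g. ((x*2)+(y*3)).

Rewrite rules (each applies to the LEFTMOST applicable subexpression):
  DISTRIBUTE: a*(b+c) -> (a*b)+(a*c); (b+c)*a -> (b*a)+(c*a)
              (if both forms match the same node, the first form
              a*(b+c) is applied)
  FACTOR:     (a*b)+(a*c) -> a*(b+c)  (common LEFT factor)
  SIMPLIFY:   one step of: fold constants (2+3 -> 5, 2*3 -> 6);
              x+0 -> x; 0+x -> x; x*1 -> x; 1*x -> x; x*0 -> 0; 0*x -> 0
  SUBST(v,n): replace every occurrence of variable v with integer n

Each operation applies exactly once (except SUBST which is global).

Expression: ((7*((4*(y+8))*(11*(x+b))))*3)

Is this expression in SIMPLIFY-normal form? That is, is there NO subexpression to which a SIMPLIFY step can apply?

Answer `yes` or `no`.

Answer: yes

Derivation:
Expression: ((7*((4*(y+8))*(11*(x+b))))*3)
Scanning for simplifiable subexpressions (pre-order)...
  at root: ((7*((4*(y+8))*(11*(x+b))))*3) (not simplifiable)
  at L: (7*((4*(y+8))*(11*(x+b)))) (not simplifiable)
  at LR: ((4*(y+8))*(11*(x+b))) (not simplifiable)
  at LRL: (4*(y+8)) (not simplifiable)
  at LRLR: (y+8) (not simplifiable)
  at LRR: (11*(x+b)) (not simplifiable)
  at LRRR: (x+b) (not simplifiable)
Result: no simplifiable subexpression found -> normal form.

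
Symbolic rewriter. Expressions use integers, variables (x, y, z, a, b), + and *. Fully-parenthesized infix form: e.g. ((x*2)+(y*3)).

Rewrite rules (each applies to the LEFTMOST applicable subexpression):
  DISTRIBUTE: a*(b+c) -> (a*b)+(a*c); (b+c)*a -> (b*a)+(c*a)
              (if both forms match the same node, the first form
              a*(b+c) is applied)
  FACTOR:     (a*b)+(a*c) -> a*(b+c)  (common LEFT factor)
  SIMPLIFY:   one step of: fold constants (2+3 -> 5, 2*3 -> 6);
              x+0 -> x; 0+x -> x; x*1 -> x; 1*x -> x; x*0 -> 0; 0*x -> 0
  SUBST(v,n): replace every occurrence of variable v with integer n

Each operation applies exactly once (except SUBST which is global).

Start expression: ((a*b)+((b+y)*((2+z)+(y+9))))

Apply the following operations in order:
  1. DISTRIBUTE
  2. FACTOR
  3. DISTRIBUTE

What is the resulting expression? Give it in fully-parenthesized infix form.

Start: ((a*b)+((b+y)*((2+z)+(y+9))))
Apply DISTRIBUTE at R (target: ((b+y)*((2+z)+(y+9)))): ((a*b)+((b+y)*((2+z)+(y+9)))) -> ((a*b)+(((b+y)*(2+z))+((b+y)*(y+9))))
Apply FACTOR at R (target: (((b+y)*(2+z))+((b+y)*(y+9)))): ((a*b)+(((b+y)*(2+z))+((b+y)*(y+9)))) -> ((a*b)+((b+y)*((2+z)+(y+9))))
Apply DISTRIBUTE at R (target: ((b+y)*((2+z)+(y+9)))): ((a*b)+((b+y)*((2+z)+(y+9)))) -> ((a*b)+(((b+y)*(2+z))+((b+y)*(y+9))))

Answer: ((a*b)+(((b+y)*(2+z))+((b+y)*(y+9))))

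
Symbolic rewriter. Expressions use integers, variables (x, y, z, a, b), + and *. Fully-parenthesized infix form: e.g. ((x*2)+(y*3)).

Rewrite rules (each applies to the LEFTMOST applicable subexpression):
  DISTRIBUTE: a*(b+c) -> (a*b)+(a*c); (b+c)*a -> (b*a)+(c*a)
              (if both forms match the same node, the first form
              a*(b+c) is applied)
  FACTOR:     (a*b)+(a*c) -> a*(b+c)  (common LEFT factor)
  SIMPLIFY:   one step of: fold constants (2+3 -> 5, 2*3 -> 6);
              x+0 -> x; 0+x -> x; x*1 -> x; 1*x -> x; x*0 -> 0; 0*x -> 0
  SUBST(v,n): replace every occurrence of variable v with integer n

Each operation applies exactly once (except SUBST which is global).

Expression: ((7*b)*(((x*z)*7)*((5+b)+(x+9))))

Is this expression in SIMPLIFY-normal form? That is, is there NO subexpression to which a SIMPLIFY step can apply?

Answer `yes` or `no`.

Answer: yes

Derivation:
Expression: ((7*b)*(((x*z)*7)*((5+b)+(x+9))))
Scanning for simplifiable subexpressions (pre-order)...
  at root: ((7*b)*(((x*z)*7)*((5+b)+(x+9)))) (not simplifiable)
  at L: (7*b) (not simplifiable)
  at R: (((x*z)*7)*((5+b)+(x+9))) (not simplifiable)
  at RL: ((x*z)*7) (not simplifiable)
  at RLL: (x*z) (not simplifiable)
  at RR: ((5+b)+(x+9)) (not simplifiable)
  at RRL: (5+b) (not simplifiable)
  at RRR: (x+9) (not simplifiable)
Result: no simplifiable subexpression found -> normal form.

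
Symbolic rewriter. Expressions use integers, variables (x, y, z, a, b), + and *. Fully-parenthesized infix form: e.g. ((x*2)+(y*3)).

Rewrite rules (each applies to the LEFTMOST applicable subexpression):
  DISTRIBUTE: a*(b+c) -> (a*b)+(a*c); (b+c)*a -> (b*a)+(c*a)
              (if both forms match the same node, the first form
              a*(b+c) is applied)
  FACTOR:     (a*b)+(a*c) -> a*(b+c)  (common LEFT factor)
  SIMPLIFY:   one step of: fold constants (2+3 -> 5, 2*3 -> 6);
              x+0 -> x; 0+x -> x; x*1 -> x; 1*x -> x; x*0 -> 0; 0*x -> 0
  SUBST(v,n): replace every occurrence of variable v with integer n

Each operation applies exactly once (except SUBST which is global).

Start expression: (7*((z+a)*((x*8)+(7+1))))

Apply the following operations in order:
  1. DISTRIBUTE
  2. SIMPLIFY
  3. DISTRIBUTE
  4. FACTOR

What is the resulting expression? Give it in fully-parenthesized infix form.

Answer: (7*(((z+a)*(x*8))+((z+a)*8)))

Derivation:
Start: (7*((z+a)*((x*8)+(7+1))))
Apply DISTRIBUTE at R (target: ((z+a)*((x*8)+(7+1)))): (7*((z+a)*((x*8)+(7+1)))) -> (7*(((z+a)*(x*8))+((z+a)*(7+1))))
Apply SIMPLIFY at RRR (target: (7+1)): (7*(((z+a)*(x*8))+((z+a)*(7+1)))) -> (7*(((z+a)*(x*8))+((z+a)*8)))
Apply DISTRIBUTE at root (target: (7*(((z+a)*(x*8))+((z+a)*8)))): (7*(((z+a)*(x*8))+((z+a)*8))) -> ((7*((z+a)*(x*8)))+(7*((z+a)*8)))
Apply FACTOR at root (target: ((7*((z+a)*(x*8)))+(7*((z+a)*8)))): ((7*((z+a)*(x*8)))+(7*((z+a)*8))) -> (7*(((z+a)*(x*8))+((z+a)*8)))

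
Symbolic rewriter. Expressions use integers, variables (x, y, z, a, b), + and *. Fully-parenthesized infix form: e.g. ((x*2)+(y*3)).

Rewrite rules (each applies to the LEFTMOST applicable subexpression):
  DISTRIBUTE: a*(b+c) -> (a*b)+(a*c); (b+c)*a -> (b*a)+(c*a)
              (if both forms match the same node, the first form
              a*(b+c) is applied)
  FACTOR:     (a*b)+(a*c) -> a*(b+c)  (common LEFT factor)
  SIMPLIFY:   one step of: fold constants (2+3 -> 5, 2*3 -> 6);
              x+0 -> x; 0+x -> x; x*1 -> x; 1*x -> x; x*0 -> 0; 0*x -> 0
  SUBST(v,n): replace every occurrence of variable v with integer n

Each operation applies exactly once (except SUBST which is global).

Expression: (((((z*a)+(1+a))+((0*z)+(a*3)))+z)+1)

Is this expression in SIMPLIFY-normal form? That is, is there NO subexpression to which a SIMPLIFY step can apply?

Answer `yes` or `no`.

Expression: (((((z*a)+(1+a))+((0*z)+(a*3)))+z)+1)
Scanning for simplifiable subexpressions (pre-order)...
  at root: (((((z*a)+(1+a))+((0*z)+(a*3)))+z)+1) (not simplifiable)
  at L: ((((z*a)+(1+a))+((0*z)+(a*3)))+z) (not simplifiable)
  at LL: (((z*a)+(1+a))+((0*z)+(a*3))) (not simplifiable)
  at LLL: ((z*a)+(1+a)) (not simplifiable)
  at LLLL: (z*a) (not simplifiable)
  at LLLR: (1+a) (not simplifiable)
  at LLR: ((0*z)+(a*3)) (not simplifiable)
  at LLRL: (0*z) (SIMPLIFIABLE)
  at LLRR: (a*3) (not simplifiable)
Found simplifiable subexpr at path LLRL: (0*z)
One SIMPLIFY step would give: (((((z*a)+(1+a))+(0+(a*3)))+z)+1)
-> NOT in normal form.

Answer: no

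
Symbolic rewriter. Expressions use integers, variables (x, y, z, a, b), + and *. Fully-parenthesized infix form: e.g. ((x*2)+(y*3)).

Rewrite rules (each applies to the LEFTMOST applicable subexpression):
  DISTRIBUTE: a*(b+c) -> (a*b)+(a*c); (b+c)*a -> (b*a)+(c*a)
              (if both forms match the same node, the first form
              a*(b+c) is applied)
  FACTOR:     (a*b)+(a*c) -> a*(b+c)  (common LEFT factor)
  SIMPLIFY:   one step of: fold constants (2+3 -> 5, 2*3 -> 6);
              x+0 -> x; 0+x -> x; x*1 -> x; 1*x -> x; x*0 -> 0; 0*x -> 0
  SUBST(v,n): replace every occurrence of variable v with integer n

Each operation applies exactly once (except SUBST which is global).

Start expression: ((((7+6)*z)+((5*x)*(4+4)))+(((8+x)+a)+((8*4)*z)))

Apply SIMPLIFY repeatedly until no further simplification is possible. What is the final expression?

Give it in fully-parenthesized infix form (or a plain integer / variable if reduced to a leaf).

Start: ((((7+6)*z)+((5*x)*(4+4)))+(((8+x)+a)+((8*4)*z)))
Step 1: at LLL: (7+6) -> 13; overall: ((((7+6)*z)+((5*x)*(4+4)))+(((8+x)+a)+((8*4)*z))) -> (((13*z)+((5*x)*(4+4)))+(((8+x)+a)+((8*4)*z)))
Step 2: at LRR: (4+4) -> 8; overall: (((13*z)+((5*x)*(4+4)))+(((8+x)+a)+((8*4)*z))) -> (((13*z)+((5*x)*8))+(((8+x)+a)+((8*4)*z)))
Step 3: at RRL: (8*4) -> 32; overall: (((13*z)+((5*x)*8))+(((8+x)+a)+((8*4)*z))) -> (((13*z)+((5*x)*8))+(((8+x)+a)+(32*z)))
Fixed point: (((13*z)+((5*x)*8))+(((8+x)+a)+(32*z)))

Answer: (((13*z)+((5*x)*8))+(((8+x)+a)+(32*z)))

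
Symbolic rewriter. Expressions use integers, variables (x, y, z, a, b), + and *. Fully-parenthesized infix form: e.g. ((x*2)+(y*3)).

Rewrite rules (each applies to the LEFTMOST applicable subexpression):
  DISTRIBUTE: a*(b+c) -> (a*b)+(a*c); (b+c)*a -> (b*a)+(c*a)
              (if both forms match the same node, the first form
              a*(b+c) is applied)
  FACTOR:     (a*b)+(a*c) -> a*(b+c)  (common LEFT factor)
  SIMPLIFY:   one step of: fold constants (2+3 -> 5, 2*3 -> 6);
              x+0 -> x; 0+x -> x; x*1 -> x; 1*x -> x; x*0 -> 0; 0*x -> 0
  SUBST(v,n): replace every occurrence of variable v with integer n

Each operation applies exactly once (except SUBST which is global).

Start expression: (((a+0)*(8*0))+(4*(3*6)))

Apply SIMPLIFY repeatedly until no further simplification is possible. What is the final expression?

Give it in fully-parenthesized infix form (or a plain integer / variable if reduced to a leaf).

Start: (((a+0)*(8*0))+(4*(3*6)))
Step 1: at LL: (a+0) -> a; overall: (((a+0)*(8*0))+(4*(3*6))) -> ((a*(8*0))+(4*(3*6)))
Step 2: at LR: (8*0) -> 0; overall: ((a*(8*0))+(4*(3*6))) -> ((a*0)+(4*(3*6)))
Step 3: at L: (a*0) -> 0; overall: ((a*0)+(4*(3*6))) -> (0+(4*(3*6)))
Step 4: at root: (0+(4*(3*6))) -> (4*(3*6)); overall: (0+(4*(3*6))) -> (4*(3*6))
Step 5: at R: (3*6) -> 18; overall: (4*(3*6)) -> (4*18)
Step 6: at root: (4*18) -> 72; overall: (4*18) -> 72
Fixed point: 72

Answer: 72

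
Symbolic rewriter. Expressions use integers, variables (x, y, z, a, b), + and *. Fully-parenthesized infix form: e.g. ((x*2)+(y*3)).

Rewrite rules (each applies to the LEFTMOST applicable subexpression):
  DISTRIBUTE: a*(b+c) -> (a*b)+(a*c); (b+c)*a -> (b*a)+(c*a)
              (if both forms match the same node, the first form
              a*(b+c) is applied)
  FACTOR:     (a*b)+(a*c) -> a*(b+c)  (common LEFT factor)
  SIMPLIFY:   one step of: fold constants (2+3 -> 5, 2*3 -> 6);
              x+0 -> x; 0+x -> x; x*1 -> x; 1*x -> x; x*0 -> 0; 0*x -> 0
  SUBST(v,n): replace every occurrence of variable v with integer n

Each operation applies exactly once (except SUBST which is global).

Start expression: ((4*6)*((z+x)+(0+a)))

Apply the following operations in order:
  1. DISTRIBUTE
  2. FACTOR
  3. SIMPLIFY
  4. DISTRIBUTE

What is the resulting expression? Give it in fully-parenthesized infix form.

Start: ((4*6)*((z+x)+(0+a)))
Apply DISTRIBUTE at root (target: ((4*6)*((z+x)+(0+a)))): ((4*6)*((z+x)+(0+a))) -> (((4*6)*(z+x))+((4*6)*(0+a)))
Apply FACTOR at root (target: (((4*6)*(z+x))+((4*6)*(0+a)))): (((4*6)*(z+x))+((4*6)*(0+a))) -> ((4*6)*((z+x)+(0+a)))
Apply SIMPLIFY at L (target: (4*6)): ((4*6)*((z+x)+(0+a))) -> (24*((z+x)+(0+a)))
Apply DISTRIBUTE at root (target: (24*((z+x)+(0+a)))): (24*((z+x)+(0+a))) -> ((24*(z+x))+(24*(0+a)))

Answer: ((24*(z+x))+(24*(0+a)))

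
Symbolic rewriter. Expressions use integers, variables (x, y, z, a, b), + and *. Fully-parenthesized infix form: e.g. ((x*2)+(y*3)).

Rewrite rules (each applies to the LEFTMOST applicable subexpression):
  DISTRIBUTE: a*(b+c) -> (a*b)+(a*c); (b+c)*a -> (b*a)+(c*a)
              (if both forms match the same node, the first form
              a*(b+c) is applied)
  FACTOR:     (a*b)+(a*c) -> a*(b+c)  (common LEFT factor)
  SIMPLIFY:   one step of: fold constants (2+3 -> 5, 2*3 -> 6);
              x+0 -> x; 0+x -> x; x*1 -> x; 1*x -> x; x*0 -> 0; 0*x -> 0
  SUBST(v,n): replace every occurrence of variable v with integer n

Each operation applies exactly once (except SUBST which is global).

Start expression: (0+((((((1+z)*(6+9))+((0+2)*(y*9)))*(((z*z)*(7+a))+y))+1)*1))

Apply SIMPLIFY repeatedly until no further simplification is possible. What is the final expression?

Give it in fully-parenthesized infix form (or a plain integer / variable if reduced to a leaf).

Start: (0+((((((1+z)*(6+9))+((0+2)*(y*9)))*(((z*z)*(7+a))+y))+1)*1))
Step 1: at root: (0+((((((1+z)*(6+9))+((0+2)*(y*9)))*(((z*z)*(7+a))+y))+1)*1)) -> ((((((1+z)*(6+9))+((0+2)*(y*9)))*(((z*z)*(7+a))+y))+1)*1); overall: (0+((((((1+z)*(6+9))+((0+2)*(y*9)))*(((z*z)*(7+a))+y))+1)*1)) -> ((((((1+z)*(6+9))+((0+2)*(y*9)))*(((z*z)*(7+a))+y))+1)*1)
Step 2: at root: ((((((1+z)*(6+9))+((0+2)*(y*9)))*(((z*z)*(7+a))+y))+1)*1) -> (((((1+z)*(6+9))+((0+2)*(y*9)))*(((z*z)*(7+a))+y))+1); overall: ((((((1+z)*(6+9))+((0+2)*(y*9)))*(((z*z)*(7+a))+y))+1)*1) -> (((((1+z)*(6+9))+((0+2)*(y*9)))*(((z*z)*(7+a))+y))+1)
Step 3: at LLLR: (6+9) -> 15; overall: (((((1+z)*(6+9))+((0+2)*(y*9)))*(((z*z)*(7+a))+y))+1) -> (((((1+z)*15)+((0+2)*(y*9)))*(((z*z)*(7+a))+y))+1)
Step 4: at LLRL: (0+2) -> 2; overall: (((((1+z)*15)+((0+2)*(y*9)))*(((z*z)*(7+a))+y))+1) -> (((((1+z)*15)+(2*(y*9)))*(((z*z)*(7+a))+y))+1)
Fixed point: (((((1+z)*15)+(2*(y*9)))*(((z*z)*(7+a))+y))+1)

Answer: (((((1+z)*15)+(2*(y*9)))*(((z*z)*(7+a))+y))+1)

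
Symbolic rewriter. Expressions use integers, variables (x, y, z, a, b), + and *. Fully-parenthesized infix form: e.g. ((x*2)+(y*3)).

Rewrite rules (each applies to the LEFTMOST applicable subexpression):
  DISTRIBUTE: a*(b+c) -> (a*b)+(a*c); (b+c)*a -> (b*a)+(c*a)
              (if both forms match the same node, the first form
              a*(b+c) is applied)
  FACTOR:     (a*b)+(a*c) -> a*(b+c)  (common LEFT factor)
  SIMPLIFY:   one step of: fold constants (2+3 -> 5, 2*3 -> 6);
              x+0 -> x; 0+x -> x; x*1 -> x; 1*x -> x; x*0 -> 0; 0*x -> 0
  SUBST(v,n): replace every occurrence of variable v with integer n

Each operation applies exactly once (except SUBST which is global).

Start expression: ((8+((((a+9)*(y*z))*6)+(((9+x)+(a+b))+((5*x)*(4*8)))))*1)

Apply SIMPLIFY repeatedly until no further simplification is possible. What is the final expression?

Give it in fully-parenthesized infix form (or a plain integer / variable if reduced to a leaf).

Start: ((8+((((a+9)*(y*z))*6)+(((9+x)+(a+b))+((5*x)*(4*8)))))*1)
Step 1: at root: ((8+((((a+9)*(y*z))*6)+(((9+x)+(a+b))+((5*x)*(4*8)))))*1) -> (8+((((a+9)*(y*z))*6)+(((9+x)+(a+b))+((5*x)*(4*8))))); overall: ((8+((((a+9)*(y*z))*6)+(((9+x)+(a+b))+((5*x)*(4*8)))))*1) -> (8+((((a+9)*(y*z))*6)+(((9+x)+(a+b))+((5*x)*(4*8)))))
Step 2: at RRRR: (4*8) -> 32; overall: (8+((((a+9)*(y*z))*6)+(((9+x)+(a+b))+((5*x)*(4*8))))) -> (8+((((a+9)*(y*z))*6)+(((9+x)+(a+b))+((5*x)*32))))
Fixed point: (8+((((a+9)*(y*z))*6)+(((9+x)+(a+b))+((5*x)*32))))

Answer: (8+((((a+9)*(y*z))*6)+(((9+x)+(a+b))+((5*x)*32))))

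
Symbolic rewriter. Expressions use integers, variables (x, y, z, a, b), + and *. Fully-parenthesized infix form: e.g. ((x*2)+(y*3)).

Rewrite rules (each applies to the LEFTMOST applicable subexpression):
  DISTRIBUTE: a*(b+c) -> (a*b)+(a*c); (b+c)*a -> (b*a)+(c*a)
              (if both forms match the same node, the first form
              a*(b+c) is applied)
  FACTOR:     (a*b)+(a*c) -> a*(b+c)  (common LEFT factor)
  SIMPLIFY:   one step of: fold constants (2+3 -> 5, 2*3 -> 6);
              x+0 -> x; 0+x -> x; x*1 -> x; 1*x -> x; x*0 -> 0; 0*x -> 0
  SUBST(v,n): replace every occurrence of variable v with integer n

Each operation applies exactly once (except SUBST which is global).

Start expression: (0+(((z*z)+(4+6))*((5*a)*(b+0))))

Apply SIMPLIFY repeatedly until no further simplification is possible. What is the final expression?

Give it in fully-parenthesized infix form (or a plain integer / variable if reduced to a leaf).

Answer: (((z*z)+10)*((5*a)*b))

Derivation:
Start: (0+(((z*z)+(4+6))*((5*a)*(b+0))))
Step 1: at root: (0+(((z*z)+(4+6))*((5*a)*(b+0)))) -> (((z*z)+(4+6))*((5*a)*(b+0))); overall: (0+(((z*z)+(4+6))*((5*a)*(b+0)))) -> (((z*z)+(4+6))*((5*a)*(b+0)))
Step 2: at LR: (4+6) -> 10; overall: (((z*z)+(4+6))*((5*a)*(b+0))) -> (((z*z)+10)*((5*a)*(b+0)))
Step 3: at RR: (b+0) -> b; overall: (((z*z)+10)*((5*a)*(b+0))) -> (((z*z)+10)*((5*a)*b))
Fixed point: (((z*z)+10)*((5*a)*b))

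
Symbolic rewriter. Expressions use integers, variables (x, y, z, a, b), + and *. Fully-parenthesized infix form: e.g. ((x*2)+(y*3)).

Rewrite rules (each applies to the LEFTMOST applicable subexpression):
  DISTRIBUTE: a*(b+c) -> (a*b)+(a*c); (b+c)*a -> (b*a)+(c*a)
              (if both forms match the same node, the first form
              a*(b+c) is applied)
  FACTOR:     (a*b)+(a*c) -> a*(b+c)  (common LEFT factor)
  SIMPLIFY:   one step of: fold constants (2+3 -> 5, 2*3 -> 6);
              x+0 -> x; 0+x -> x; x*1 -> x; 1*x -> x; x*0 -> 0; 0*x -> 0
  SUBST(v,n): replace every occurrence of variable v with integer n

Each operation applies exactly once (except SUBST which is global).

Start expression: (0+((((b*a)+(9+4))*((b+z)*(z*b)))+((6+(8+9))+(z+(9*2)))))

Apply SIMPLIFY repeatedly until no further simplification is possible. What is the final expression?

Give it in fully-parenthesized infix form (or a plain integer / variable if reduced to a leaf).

Answer: ((((b*a)+13)*((b+z)*(z*b)))+(23+(z+18)))

Derivation:
Start: (0+((((b*a)+(9+4))*((b+z)*(z*b)))+((6+(8+9))+(z+(9*2)))))
Step 1: at root: (0+((((b*a)+(9+4))*((b+z)*(z*b)))+((6+(8+9))+(z+(9*2))))) -> ((((b*a)+(9+4))*((b+z)*(z*b)))+((6+(8+9))+(z+(9*2)))); overall: (0+((((b*a)+(9+4))*((b+z)*(z*b)))+((6+(8+9))+(z+(9*2))))) -> ((((b*a)+(9+4))*((b+z)*(z*b)))+((6+(8+9))+(z+(9*2))))
Step 2: at LLR: (9+4) -> 13; overall: ((((b*a)+(9+4))*((b+z)*(z*b)))+((6+(8+9))+(z+(9*2)))) -> ((((b*a)+13)*((b+z)*(z*b)))+((6+(8+9))+(z+(9*2))))
Step 3: at RLR: (8+9) -> 17; overall: ((((b*a)+13)*((b+z)*(z*b)))+((6+(8+9))+(z+(9*2)))) -> ((((b*a)+13)*((b+z)*(z*b)))+((6+17)+(z+(9*2))))
Step 4: at RL: (6+17) -> 23; overall: ((((b*a)+13)*((b+z)*(z*b)))+((6+17)+(z+(9*2)))) -> ((((b*a)+13)*((b+z)*(z*b)))+(23+(z+(9*2))))
Step 5: at RRR: (9*2) -> 18; overall: ((((b*a)+13)*((b+z)*(z*b)))+(23+(z+(9*2)))) -> ((((b*a)+13)*((b+z)*(z*b)))+(23+(z+18)))
Fixed point: ((((b*a)+13)*((b+z)*(z*b)))+(23+(z+18)))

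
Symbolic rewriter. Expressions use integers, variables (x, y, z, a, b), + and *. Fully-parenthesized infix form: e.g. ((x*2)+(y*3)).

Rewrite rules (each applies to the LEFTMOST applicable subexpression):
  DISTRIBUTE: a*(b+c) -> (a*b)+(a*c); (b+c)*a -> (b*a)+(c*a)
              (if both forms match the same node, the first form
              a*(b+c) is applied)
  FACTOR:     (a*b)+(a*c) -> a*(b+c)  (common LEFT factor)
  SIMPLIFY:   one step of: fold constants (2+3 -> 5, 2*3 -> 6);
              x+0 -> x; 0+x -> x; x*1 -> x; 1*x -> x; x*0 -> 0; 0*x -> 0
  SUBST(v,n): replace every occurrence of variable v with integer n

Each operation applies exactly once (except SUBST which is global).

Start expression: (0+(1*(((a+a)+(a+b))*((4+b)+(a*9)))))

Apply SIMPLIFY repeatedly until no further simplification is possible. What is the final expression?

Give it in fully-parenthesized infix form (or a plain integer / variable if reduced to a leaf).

Answer: (((a+a)+(a+b))*((4+b)+(a*9)))

Derivation:
Start: (0+(1*(((a+a)+(a+b))*((4+b)+(a*9)))))
Step 1: at root: (0+(1*(((a+a)+(a+b))*((4+b)+(a*9))))) -> (1*(((a+a)+(a+b))*((4+b)+(a*9)))); overall: (0+(1*(((a+a)+(a+b))*((4+b)+(a*9))))) -> (1*(((a+a)+(a+b))*((4+b)+(a*9))))
Step 2: at root: (1*(((a+a)+(a+b))*((4+b)+(a*9)))) -> (((a+a)+(a+b))*((4+b)+(a*9))); overall: (1*(((a+a)+(a+b))*((4+b)+(a*9)))) -> (((a+a)+(a+b))*((4+b)+(a*9)))
Fixed point: (((a+a)+(a+b))*((4+b)+(a*9)))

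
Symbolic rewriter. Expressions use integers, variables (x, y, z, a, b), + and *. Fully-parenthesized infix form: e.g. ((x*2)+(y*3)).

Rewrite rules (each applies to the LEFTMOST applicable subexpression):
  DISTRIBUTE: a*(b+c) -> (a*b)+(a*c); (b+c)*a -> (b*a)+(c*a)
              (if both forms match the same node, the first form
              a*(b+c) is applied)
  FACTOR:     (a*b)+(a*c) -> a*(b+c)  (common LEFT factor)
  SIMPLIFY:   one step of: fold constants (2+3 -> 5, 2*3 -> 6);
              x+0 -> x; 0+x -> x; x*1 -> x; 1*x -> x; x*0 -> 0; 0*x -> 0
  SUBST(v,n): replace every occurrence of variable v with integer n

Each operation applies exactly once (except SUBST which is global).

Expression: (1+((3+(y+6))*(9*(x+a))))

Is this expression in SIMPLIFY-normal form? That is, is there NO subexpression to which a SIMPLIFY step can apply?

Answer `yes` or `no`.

Answer: yes

Derivation:
Expression: (1+((3+(y+6))*(9*(x+a))))
Scanning for simplifiable subexpressions (pre-order)...
  at root: (1+((3+(y+6))*(9*(x+a)))) (not simplifiable)
  at R: ((3+(y+6))*(9*(x+a))) (not simplifiable)
  at RL: (3+(y+6)) (not simplifiable)
  at RLR: (y+6) (not simplifiable)
  at RR: (9*(x+a)) (not simplifiable)
  at RRR: (x+a) (not simplifiable)
Result: no simplifiable subexpression found -> normal form.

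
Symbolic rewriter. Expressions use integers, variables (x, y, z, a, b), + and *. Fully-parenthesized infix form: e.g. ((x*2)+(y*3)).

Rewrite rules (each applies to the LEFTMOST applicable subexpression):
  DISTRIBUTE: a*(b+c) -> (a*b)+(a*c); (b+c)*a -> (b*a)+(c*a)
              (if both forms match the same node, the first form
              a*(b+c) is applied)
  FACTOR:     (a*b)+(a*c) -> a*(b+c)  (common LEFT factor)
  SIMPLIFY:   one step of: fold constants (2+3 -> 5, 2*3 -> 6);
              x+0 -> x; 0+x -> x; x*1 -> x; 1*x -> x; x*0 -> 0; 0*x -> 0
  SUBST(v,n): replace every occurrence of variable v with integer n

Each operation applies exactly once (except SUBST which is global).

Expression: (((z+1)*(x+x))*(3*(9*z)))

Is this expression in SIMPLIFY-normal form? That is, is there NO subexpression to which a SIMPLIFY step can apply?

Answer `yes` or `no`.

Answer: yes

Derivation:
Expression: (((z+1)*(x+x))*(3*(9*z)))
Scanning for simplifiable subexpressions (pre-order)...
  at root: (((z+1)*(x+x))*(3*(9*z))) (not simplifiable)
  at L: ((z+1)*(x+x)) (not simplifiable)
  at LL: (z+1) (not simplifiable)
  at LR: (x+x) (not simplifiable)
  at R: (3*(9*z)) (not simplifiable)
  at RR: (9*z) (not simplifiable)
Result: no simplifiable subexpression found -> normal form.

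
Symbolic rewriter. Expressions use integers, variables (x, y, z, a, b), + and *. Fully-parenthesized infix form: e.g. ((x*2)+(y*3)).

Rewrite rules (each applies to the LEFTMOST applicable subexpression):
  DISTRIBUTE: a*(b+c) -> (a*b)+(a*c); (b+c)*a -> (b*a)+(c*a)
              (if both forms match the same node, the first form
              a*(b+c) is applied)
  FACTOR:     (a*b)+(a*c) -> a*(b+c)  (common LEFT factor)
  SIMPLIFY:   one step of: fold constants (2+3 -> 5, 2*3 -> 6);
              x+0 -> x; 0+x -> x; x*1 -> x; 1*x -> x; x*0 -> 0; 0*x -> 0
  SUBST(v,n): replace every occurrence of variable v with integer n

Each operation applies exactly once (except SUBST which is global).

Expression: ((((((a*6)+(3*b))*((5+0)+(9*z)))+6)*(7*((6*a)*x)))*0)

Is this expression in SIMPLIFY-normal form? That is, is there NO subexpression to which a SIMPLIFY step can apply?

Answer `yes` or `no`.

Expression: ((((((a*6)+(3*b))*((5+0)+(9*z)))+6)*(7*((6*a)*x)))*0)
Scanning for simplifiable subexpressions (pre-order)...
  at root: ((((((a*6)+(3*b))*((5+0)+(9*z)))+6)*(7*((6*a)*x)))*0) (SIMPLIFIABLE)
  at L: (((((a*6)+(3*b))*((5+0)+(9*z)))+6)*(7*((6*a)*x))) (not simplifiable)
  at LL: ((((a*6)+(3*b))*((5+0)+(9*z)))+6) (not simplifiable)
  at LLL: (((a*6)+(3*b))*((5+0)+(9*z))) (not simplifiable)
  at LLLL: ((a*6)+(3*b)) (not simplifiable)
  at LLLLL: (a*6) (not simplifiable)
  at LLLLR: (3*b) (not simplifiable)
  at LLLR: ((5+0)+(9*z)) (not simplifiable)
  at LLLRL: (5+0) (SIMPLIFIABLE)
  at LLLRR: (9*z) (not simplifiable)
  at LR: (7*((6*a)*x)) (not simplifiable)
  at LRR: ((6*a)*x) (not simplifiable)
  at LRRL: (6*a) (not simplifiable)
Found simplifiable subexpr at path root: ((((((a*6)+(3*b))*((5+0)+(9*z)))+6)*(7*((6*a)*x)))*0)
One SIMPLIFY step would give: 0
-> NOT in normal form.

Answer: no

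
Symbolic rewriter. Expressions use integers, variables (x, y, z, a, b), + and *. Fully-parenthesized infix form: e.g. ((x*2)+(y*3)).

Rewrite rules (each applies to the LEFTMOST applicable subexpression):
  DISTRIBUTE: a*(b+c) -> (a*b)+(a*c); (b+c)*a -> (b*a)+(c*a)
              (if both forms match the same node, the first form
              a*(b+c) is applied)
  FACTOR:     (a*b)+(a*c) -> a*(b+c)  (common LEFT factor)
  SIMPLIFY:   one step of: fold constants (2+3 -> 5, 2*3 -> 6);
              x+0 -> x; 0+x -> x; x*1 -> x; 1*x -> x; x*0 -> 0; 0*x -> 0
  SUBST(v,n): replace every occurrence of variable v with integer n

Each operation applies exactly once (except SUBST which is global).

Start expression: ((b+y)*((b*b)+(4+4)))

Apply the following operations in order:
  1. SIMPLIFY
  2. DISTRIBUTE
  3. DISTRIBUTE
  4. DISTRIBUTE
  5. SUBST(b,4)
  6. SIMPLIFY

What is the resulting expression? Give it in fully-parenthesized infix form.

Answer: (((4*16)+(y*(4*4)))+((4*8)+(y*8)))

Derivation:
Start: ((b+y)*((b*b)+(4+4)))
Apply SIMPLIFY at RR (target: (4+4)): ((b+y)*((b*b)+(4+4))) -> ((b+y)*((b*b)+8))
Apply DISTRIBUTE at root (target: ((b+y)*((b*b)+8))): ((b+y)*((b*b)+8)) -> (((b+y)*(b*b))+((b+y)*8))
Apply DISTRIBUTE at L (target: ((b+y)*(b*b))): (((b+y)*(b*b))+((b+y)*8)) -> (((b*(b*b))+(y*(b*b)))+((b+y)*8))
Apply DISTRIBUTE at R (target: ((b+y)*8)): (((b*(b*b))+(y*(b*b)))+((b+y)*8)) -> (((b*(b*b))+(y*(b*b)))+((b*8)+(y*8)))
Apply SUBST(b,4): (((b*(b*b))+(y*(b*b)))+((b*8)+(y*8))) -> (((4*(4*4))+(y*(4*4)))+((4*8)+(y*8)))
Apply SIMPLIFY at LLR (target: (4*4)): (((4*(4*4))+(y*(4*4)))+((4*8)+(y*8))) -> (((4*16)+(y*(4*4)))+((4*8)+(y*8)))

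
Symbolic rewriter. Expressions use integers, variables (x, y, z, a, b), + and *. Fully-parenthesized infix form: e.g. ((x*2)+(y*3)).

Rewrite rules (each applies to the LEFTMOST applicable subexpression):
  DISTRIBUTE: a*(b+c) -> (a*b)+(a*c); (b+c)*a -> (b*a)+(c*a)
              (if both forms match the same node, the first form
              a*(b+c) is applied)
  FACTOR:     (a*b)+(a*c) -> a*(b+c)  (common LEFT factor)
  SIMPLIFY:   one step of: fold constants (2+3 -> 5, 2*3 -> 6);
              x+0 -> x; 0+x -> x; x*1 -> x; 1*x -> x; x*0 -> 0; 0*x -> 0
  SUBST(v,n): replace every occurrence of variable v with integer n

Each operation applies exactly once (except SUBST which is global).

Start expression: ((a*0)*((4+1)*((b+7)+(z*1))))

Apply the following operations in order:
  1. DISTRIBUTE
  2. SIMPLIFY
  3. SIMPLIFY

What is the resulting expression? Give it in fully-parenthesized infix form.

Answer: 0

Derivation:
Start: ((a*0)*((4+1)*((b+7)+(z*1))))
Apply DISTRIBUTE at R (target: ((4+1)*((b+7)+(z*1)))): ((a*0)*((4+1)*((b+7)+(z*1)))) -> ((a*0)*(((4+1)*(b+7))+((4+1)*(z*1))))
Apply SIMPLIFY at L (target: (a*0)): ((a*0)*(((4+1)*(b+7))+((4+1)*(z*1)))) -> (0*(((4+1)*(b+7))+((4+1)*(z*1))))
Apply SIMPLIFY at root (target: (0*(((4+1)*(b+7))+((4+1)*(z*1))))): (0*(((4+1)*(b+7))+((4+1)*(z*1)))) -> 0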